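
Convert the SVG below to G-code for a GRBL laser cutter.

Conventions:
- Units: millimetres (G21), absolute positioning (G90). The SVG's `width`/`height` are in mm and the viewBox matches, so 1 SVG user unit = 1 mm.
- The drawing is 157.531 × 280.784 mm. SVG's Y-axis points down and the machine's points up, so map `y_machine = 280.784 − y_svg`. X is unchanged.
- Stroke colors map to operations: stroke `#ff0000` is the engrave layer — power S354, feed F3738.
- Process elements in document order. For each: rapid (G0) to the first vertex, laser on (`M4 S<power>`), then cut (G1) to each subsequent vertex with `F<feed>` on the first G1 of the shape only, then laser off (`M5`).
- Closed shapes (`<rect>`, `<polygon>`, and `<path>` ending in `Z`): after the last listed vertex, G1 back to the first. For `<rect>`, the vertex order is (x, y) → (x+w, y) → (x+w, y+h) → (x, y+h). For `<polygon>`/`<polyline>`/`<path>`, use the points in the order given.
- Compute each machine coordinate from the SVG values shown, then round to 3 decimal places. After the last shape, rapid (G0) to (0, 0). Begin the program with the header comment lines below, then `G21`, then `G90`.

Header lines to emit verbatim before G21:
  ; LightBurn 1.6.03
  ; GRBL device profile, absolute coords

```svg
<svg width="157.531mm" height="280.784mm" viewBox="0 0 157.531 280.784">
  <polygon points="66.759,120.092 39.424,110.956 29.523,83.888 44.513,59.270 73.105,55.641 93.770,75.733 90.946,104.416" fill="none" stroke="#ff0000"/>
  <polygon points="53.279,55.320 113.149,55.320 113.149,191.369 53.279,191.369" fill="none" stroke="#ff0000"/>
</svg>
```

Since the viewBox matches the mm dimensions, user units are millimetres directly. The only transform is the Y-flip y_m = 280.784 − y_svg.

Shape 1 is a regular polygon drawn with `<polygon>`. Its stroke #ff0000 means engrave at S354, F3738. After flipping Y the toolpath is (66.759,160.692) → (39.424,169.828) → (29.523,196.896) → (44.513,221.514) → (73.105,225.143) → (93.770,205.051) → (90.946,176.368) → (66.759,160.692), returning to the start.

Shape 2 is a rectangle drawn with `<polygon>`. Its stroke #ff0000 means engrave at S354, F3738. After flipping Y the toolpath is (53.279,225.464) → (113.149,225.464) → (113.149,89.415) → (53.279,89.415) → (53.279,225.464), returning to the start.

; LightBurn 1.6.03
; GRBL device profile, absolute coords
G21
G90
G0 X66.759 Y160.692
M4 S354
G1 X39.424 Y169.828 F3738
G1 X29.523 Y196.896
G1 X44.513 Y221.514
G1 X73.105 Y225.143
G1 X93.770 Y205.051
G1 X90.946 Y176.368
G1 X66.759 Y160.692
M5
G0 X53.279 Y225.464
M4 S354
G1 X113.149 Y225.464 F3738
G1 X113.149 Y89.415
G1 X53.279 Y89.415
G1 X53.279 Y225.464
M5
G0 X0.000 Y0.000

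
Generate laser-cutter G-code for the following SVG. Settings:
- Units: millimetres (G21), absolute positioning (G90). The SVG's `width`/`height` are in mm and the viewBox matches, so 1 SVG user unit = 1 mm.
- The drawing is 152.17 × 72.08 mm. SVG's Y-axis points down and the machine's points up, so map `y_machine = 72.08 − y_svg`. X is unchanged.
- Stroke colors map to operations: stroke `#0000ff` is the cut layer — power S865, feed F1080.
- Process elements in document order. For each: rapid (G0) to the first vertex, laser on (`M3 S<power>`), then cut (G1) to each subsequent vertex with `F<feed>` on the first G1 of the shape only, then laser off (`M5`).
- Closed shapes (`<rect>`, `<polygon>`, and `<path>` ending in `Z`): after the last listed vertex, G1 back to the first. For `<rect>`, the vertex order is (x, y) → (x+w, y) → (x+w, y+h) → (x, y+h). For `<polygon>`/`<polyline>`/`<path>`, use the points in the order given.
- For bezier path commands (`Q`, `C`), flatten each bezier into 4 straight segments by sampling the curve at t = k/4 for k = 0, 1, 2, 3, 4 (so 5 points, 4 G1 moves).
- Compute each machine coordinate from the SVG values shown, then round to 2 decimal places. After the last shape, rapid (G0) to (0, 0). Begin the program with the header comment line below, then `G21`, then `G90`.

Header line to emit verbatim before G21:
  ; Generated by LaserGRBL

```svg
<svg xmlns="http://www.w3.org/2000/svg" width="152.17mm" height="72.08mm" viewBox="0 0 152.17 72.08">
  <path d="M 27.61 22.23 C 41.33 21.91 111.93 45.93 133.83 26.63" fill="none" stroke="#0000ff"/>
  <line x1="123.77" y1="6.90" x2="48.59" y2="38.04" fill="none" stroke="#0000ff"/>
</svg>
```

; Generated by LaserGRBL
G21
G90
G0 X27.61 Y49.85
M3 S865
G1 X46.92 Y46.58 F1080
G1 X77.65 Y40.53
G1 X109.92 Y38.04
G1 X133.83 Y45.45
M5
G0 X123.77 Y65.18
M3 S865
G1 X48.59 Y34.04 F1080
M5
G0 X0.00 Y0.00

Since the viewBox matches the mm dimensions, user units are millimetres directly. The only transform is the Y-flip y_m = 72.08 − y_svg.

Shape 1 is a cubic bezier drawn with `<path>`. Its stroke #0000ff means cut at S865, F1080. After flipping Y the toolpath is (27.61,49.85) → (46.92,46.58) → (77.65,40.53) → (109.92,38.04) → (133.83,45.45).

Shape 2 is a line segment drawn with `<line>`. Its stroke #0000ff means cut at S865, F1080. After flipping Y the toolpath is (123.77,65.18) → (48.59,34.04).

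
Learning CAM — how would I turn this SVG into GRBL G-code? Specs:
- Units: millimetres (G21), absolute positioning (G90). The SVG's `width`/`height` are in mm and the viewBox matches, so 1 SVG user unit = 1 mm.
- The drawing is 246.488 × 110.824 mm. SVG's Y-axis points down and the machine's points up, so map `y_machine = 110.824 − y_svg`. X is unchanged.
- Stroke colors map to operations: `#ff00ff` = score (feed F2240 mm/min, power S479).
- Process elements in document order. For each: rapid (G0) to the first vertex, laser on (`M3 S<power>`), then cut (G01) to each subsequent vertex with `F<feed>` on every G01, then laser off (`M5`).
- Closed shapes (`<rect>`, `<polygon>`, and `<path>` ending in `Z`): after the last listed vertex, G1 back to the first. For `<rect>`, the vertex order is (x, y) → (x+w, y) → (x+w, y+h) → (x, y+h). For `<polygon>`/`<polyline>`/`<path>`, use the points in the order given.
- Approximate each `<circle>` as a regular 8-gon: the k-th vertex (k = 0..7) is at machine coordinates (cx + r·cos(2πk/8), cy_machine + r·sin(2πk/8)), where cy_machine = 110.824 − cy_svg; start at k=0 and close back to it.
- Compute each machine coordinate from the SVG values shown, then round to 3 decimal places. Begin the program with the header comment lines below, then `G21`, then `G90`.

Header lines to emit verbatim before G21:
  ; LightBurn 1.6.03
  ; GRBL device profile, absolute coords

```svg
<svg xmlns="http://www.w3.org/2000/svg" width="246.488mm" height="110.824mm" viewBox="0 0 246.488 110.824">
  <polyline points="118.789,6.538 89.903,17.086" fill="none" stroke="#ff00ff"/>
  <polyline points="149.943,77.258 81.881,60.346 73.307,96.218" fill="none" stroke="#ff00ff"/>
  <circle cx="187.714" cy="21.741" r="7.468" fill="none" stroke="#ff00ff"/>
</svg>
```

viewBox `0 0 246.488 110.824` with mm width/height → 1 unit = 1 mm. Flip: y_m = 110.824 − y_svg.

**Shape 1** — `<polyline>` line segment, stroke `#ff00ff` → score (S479, F2240). Machine vertices: (118.789,104.286) → (89.903,93.738). Open path.

**Shape 2** — `<polyline>` open polyline, stroke `#ff00ff` → score (S479, F2240). Machine vertices: (149.943,33.566) → (81.881,50.478) → (73.307,14.606). Open path.

**Shape 3** — `<circle>` circle, stroke `#ff00ff` → score (S479, F2240). Machine vertices: (195.182,89.083) → (192.995,94.364) → (187.714,96.551) → (182.433,94.364) → (180.246,89.083) → (182.433,83.802) → (187.714,81.615) → (192.995,83.802) → (195.182,89.083). Closed: final G1 returns to the first vertex.

; LightBurn 1.6.03
; GRBL device profile, absolute coords
G21
G90
G0 X118.789 Y104.286
M3 S479
G01 X89.903 Y93.738 F2240
M5
G0 X149.943 Y33.566
M3 S479
G01 X81.881 Y50.478 F2240
G01 X73.307 Y14.606 F2240
M5
G0 X195.182 Y89.083
M3 S479
G01 X192.995 Y94.364 F2240
G01 X187.714 Y96.551 F2240
G01 X182.433 Y94.364 F2240
G01 X180.246 Y89.083 F2240
G01 X182.433 Y83.802 F2240
G01 X187.714 Y81.615 F2240
G01 X192.995 Y83.802 F2240
G01 X195.182 Y89.083 F2240
M5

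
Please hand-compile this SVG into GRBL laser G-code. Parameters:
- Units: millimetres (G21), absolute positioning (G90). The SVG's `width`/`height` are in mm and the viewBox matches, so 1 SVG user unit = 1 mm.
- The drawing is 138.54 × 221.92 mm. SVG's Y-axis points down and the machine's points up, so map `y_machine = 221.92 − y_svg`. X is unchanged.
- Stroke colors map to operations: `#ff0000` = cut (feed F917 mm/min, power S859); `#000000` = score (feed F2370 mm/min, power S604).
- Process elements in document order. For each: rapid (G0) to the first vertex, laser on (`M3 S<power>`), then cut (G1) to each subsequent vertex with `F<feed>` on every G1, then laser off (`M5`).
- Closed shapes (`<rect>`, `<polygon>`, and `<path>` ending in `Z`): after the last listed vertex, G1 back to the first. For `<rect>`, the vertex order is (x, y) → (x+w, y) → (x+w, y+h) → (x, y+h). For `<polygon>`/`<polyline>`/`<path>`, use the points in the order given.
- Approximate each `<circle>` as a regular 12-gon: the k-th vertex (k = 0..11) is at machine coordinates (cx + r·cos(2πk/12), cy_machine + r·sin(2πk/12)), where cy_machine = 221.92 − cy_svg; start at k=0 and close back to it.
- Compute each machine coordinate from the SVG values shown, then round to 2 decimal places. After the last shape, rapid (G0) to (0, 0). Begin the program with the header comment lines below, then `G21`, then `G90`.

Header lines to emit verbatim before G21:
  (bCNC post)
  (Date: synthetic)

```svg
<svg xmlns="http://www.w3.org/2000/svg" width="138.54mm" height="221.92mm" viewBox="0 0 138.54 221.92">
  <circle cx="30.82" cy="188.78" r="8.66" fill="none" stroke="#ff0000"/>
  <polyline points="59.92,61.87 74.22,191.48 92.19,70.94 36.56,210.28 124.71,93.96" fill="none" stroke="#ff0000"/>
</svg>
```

1 u = 1 mm; y_m = 221.92 − y.

[1] `<circle>` circle, #ff0000→cut S859 F917: (39.48,33.14) → (38.32,37.47) → (35.15,40.64) → (30.82,41.80) → (26.49,40.64) → (23.32,37.47) → (22.16,33.14) → (23.32,28.81) → (26.49,25.64) → (30.82,24.48) → (35.15,25.64) → (38.32,28.81) → (39.48,33.14) (closed)

[2] `<polyline>` open polyline, #ff0000→cut S859 F917: (59.92,160.05) → (74.22,30.44) → (92.19,150.98) → (36.56,11.64) → (124.71,127.96)

(bCNC post)
(Date: synthetic)
G21
G90
G0 X39.48 Y33.14
M3 S859
G1 X38.32 Y37.47 F917
G1 X35.15 Y40.64 F917
G1 X30.82 Y41.80 F917
G1 X26.49 Y40.64 F917
G1 X23.32 Y37.47 F917
G1 X22.16 Y33.14 F917
G1 X23.32 Y28.81 F917
G1 X26.49 Y25.64 F917
G1 X30.82 Y24.48 F917
G1 X35.15 Y25.64 F917
G1 X38.32 Y28.81 F917
G1 X39.48 Y33.14 F917
M5
G0 X59.92 Y160.05
M3 S859
G1 X74.22 Y30.44 F917
G1 X92.19 Y150.98 F917
G1 X36.56 Y11.64 F917
G1 X124.71 Y127.96 F917
M5
G0 X0.00 Y0.00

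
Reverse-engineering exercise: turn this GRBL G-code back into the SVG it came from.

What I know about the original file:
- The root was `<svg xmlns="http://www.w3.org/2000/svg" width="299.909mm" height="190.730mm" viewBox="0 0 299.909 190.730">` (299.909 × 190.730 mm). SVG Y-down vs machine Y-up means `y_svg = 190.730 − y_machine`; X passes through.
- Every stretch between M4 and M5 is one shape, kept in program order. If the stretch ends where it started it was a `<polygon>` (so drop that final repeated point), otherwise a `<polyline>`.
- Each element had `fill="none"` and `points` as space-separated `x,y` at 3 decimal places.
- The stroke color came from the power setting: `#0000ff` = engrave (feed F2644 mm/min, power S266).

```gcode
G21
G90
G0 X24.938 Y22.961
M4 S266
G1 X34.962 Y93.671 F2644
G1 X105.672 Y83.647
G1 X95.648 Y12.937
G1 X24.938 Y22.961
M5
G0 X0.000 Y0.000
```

Each laser-on run becomes one SVG element. Flip Y back into SVG space with y_svg = 190.730 − y_machine. Every run uses S266, so all elements get stroke `#0000ff` (engrave).

Run 1: The run returns to its start, so emit a `<polygon>` with points (Y-flipped): 24.938,167.769 34.962,97.059 105.672,107.083 95.648,177.793.

<svg xmlns="http://www.w3.org/2000/svg" width="299.909mm" height="190.730mm" viewBox="0 0 299.909 190.730">
  <polygon points="24.938,167.769 34.962,97.059 105.672,107.083 95.648,177.793" fill="none" stroke="#0000ff"/>
</svg>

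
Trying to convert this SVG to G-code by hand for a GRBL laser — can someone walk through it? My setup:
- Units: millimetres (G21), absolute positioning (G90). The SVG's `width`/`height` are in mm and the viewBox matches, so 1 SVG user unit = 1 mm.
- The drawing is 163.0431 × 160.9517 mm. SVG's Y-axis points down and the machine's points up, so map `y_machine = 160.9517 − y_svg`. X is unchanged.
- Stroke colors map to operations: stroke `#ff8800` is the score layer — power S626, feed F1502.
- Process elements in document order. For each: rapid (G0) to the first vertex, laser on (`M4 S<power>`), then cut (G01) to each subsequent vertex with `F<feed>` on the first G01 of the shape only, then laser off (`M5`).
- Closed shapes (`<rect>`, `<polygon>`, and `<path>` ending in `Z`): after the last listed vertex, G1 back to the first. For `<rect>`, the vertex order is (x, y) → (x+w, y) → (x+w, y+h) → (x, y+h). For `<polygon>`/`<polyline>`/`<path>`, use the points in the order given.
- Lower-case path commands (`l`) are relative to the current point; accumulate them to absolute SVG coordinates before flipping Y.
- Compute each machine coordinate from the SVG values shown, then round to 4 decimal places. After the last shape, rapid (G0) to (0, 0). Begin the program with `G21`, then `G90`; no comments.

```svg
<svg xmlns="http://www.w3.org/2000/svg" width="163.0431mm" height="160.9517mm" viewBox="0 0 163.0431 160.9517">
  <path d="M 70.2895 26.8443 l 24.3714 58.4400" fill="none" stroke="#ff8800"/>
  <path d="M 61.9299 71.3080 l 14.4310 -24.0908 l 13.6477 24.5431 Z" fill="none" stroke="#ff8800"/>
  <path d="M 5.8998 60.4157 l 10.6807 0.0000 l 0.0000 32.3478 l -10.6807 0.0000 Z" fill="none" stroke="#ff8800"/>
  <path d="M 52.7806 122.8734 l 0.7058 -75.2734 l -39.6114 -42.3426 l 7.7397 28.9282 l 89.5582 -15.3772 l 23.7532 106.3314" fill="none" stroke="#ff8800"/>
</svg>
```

Since the viewBox matches the mm dimensions, user units are millimetres directly. The only transform is the Y-flip y_m = 160.9517 − y_svg.

Shape 1 is a line segment drawn with `<path>`. Its stroke #ff8800 means score at S626, F1502. After flipping Y the toolpath is (70.2895,134.1074) → (94.6609,75.6674).

Shape 2 is a regular polygon drawn with `<path>`. Its stroke #ff8800 means score at S626, F1502. After flipping Y the toolpath is (61.9299,89.6437) → (76.3609,113.7345) → (90.0086,89.1914) → (61.9299,89.6437), returning to the start.

Shape 3 is a rectangle drawn with `<path>`. Its stroke #ff8800 means score at S626, F1502. After flipping Y the toolpath is (5.8998,100.5360) → (16.5805,100.5360) → (16.5805,68.1882) → (5.8998,68.1882) → (5.8998,100.5360), returning to the start.

Shape 4 is a open polyline drawn with `<path>`. Its stroke #ff8800 means score at S626, F1502. After flipping Y the toolpath is (52.7806,38.0783) → (53.4864,113.3517) → (13.8750,155.6943) → (21.6147,126.7661) → (111.1729,142.1433) → (134.9261,35.8119).

G21
G90
G0 X70.2895 Y134.1074
M4 S626
G01 X94.6609 Y75.6674 F1502
M5
G0 X61.9299 Y89.6437
M4 S626
G01 X76.3609 Y113.7345 F1502
G01 X90.0086 Y89.1914
G01 X61.9299 Y89.6437
M5
G0 X5.8998 Y100.5360
M4 S626
G01 X16.5805 Y100.5360 F1502
G01 X16.5805 Y68.1882
G01 X5.8998 Y68.1882
G01 X5.8998 Y100.5360
M5
G0 X52.7806 Y38.0783
M4 S626
G01 X53.4864 Y113.3517 F1502
G01 X13.8750 Y155.6943
G01 X21.6147 Y126.7661
G01 X111.1729 Y142.1433
G01 X134.9261 Y35.8119
M5
G0 X0.0000 Y0.0000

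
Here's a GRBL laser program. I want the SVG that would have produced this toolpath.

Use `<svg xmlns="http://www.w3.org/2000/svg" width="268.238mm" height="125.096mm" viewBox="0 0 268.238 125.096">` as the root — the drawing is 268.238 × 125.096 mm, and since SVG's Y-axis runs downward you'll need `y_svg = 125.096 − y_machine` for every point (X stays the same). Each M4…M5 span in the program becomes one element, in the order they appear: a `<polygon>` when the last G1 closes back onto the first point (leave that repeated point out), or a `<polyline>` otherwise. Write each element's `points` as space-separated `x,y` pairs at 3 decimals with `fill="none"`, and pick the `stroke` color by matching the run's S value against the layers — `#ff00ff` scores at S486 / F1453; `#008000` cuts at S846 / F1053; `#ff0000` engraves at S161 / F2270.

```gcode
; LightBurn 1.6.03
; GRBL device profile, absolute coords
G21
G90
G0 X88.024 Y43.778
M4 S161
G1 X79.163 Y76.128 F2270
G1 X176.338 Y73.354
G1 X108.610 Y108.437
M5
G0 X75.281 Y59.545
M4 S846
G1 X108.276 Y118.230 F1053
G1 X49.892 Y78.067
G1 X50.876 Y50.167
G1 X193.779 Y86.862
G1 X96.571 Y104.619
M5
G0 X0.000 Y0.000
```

Each laser-on run becomes one SVG element. Flip Y back into SVG space with y_svg = 125.096 − y_machine.

Run 1: power S161 maps to stroke `#ff0000` (engrave). The run is open, so emit a `<polyline>` with points (Y-flipped): 88.024,81.318 79.163,48.968 176.338,51.742 108.610,16.659.

Run 2: S846 ⇒ cut layer `#008000`. The run is open, so emit a `<polyline>` with points (Y-flipped): 75.281,65.551 108.276,6.866 49.892,47.029 50.876,74.929 193.779,38.234 96.571,20.477.

<svg xmlns="http://www.w3.org/2000/svg" width="268.238mm" height="125.096mm" viewBox="0 0 268.238 125.096">
  <polyline points="88.024,81.318 79.163,48.968 176.338,51.742 108.610,16.659" fill="none" stroke="#ff0000"/>
  <polyline points="75.281,65.551 108.276,6.866 49.892,47.029 50.876,74.929 193.779,38.234 96.571,20.477" fill="none" stroke="#008000"/>
</svg>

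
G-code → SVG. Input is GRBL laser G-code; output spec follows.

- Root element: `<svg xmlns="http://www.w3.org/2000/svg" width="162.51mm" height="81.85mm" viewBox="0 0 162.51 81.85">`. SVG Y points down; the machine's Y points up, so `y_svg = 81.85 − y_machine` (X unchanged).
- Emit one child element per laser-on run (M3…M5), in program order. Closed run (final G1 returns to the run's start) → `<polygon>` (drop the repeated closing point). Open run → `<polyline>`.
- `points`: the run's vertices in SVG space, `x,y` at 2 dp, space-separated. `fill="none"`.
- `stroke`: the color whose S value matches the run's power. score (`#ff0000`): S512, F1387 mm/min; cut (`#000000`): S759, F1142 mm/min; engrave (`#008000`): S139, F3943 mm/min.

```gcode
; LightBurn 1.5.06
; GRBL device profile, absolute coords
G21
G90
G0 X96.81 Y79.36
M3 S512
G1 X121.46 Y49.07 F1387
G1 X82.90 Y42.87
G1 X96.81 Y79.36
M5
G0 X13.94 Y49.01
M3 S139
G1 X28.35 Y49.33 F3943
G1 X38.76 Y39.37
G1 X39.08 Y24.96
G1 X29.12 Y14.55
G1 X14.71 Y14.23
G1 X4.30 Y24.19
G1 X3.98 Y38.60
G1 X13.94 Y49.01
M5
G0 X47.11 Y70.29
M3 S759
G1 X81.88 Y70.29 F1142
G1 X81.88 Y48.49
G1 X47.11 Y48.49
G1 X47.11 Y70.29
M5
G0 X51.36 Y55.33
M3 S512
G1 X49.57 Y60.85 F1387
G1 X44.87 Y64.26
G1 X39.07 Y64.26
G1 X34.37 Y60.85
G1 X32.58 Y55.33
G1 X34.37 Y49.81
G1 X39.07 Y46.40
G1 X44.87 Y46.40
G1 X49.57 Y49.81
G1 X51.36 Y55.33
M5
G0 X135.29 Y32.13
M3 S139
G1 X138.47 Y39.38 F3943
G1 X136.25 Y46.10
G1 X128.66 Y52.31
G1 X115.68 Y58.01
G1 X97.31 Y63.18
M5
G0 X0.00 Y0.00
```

Machine Y-up, SVG Y-down with viewBox height 81.85, so y_svg = 81.85 − y_machine; X carries over.

Run 1: the run's S512 means `#ff0000` (score). The run returns to its start, so emit a `<polygon>` with points (Y-flipped): 96.81,2.49 121.46,32.78 82.90,38.98.

Run 2: S139 ⇒ engrave layer `#008000`. The run returns to its start, so emit a `<polygon>` with points (Y-flipped): 13.94,32.84 28.35,32.52 38.76,42.48 39.08,56.89 29.12,67.30 14.71,67.62 4.30,57.66 3.98,43.25.

Run 3: power S759 maps to stroke `#000000` (cut). The run returns to its start, so emit a `<polygon>` with points (Y-flipped): 47.11,11.56 81.88,11.56 81.88,33.36 47.11,33.36.

Run 4: the run's S512 means `#ff0000` (score). The run returns to its start, so emit a `<polygon>` with points (Y-flipped): 51.36,26.52 49.57,21.00 44.87,17.59 39.07,17.59 34.37,21.00 32.58,26.52 34.37,32.04 39.07,35.45 44.87,35.45 49.57,32.04.

Run 5: S139 ⇒ engrave layer `#008000`. The run is open, so emit a `<polyline>` with points (Y-flipped): 135.29,49.72 138.47,42.47 136.25,35.75 128.66,29.54 115.68,23.84 97.31,18.67.

<svg xmlns="http://www.w3.org/2000/svg" width="162.51mm" height="81.85mm" viewBox="0 0 162.51 81.85">
  <polygon points="96.81,2.49 121.46,32.78 82.90,38.98" fill="none" stroke="#ff0000"/>
  <polygon points="13.94,32.84 28.35,32.52 38.76,42.48 39.08,56.89 29.12,67.30 14.71,67.62 4.30,57.66 3.98,43.25" fill="none" stroke="#008000"/>
  <polygon points="47.11,11.56 81.88,11.56 81.88,33.36 47.11,33.36" fill="none" stroke="#000000"/>
  <polygon points="51.36,26.52 49.57,21.00 44.87,17.59 39.07,17.59 34.37,21.00 32.58,26.52 34.37,32.04 39.07,35.45 44.87,35.45 49.57,32.04" fill="none" stroke="#ff0000"/>
  <polyline points="135.29,49.72 138.47,42.47 136.25,35.75 128.66,29.54 115.68,23.84 97.31,18.67" fill="none" stroke="#008000"/>
</svg>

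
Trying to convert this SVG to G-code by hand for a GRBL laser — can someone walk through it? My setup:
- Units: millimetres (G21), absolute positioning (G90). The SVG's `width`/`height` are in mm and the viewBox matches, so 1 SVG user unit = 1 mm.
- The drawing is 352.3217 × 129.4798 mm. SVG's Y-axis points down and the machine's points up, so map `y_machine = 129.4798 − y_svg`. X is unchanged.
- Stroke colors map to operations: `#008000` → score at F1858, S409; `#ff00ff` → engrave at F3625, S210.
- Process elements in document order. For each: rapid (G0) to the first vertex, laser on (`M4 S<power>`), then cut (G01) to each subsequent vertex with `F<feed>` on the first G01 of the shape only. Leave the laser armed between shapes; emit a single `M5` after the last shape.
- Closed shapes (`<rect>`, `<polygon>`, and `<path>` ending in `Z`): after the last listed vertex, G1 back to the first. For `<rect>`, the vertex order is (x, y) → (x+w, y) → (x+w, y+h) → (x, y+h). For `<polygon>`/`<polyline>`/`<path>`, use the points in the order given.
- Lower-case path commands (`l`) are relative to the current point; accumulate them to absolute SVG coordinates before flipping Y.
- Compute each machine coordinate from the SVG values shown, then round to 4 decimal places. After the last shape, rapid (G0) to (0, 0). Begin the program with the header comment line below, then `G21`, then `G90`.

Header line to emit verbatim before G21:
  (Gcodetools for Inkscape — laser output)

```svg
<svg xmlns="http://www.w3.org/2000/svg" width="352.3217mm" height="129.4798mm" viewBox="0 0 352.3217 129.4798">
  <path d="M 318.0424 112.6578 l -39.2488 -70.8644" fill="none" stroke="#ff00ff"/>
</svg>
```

Since the viewBox matches the mm dimensions, user units are millimetres directly. The only transform is the Y-flip y_m = 129.4798 − y_svg.

Shape 1 is a line segment drawn with `<path>`. Its stroke #ff00ff means engrave at S210, F3625. After flipping Y the toolpath is (318.0424,16.8220) → (278.7936,87.6864).

(Gcodetools for Inkscape — laser output)
G21
G90
G0 X318.0424 Y16.8220
M4 S210
G01 X278.7936 Y87.6864 F3625
M5
G0 X0.0000 Y0.0000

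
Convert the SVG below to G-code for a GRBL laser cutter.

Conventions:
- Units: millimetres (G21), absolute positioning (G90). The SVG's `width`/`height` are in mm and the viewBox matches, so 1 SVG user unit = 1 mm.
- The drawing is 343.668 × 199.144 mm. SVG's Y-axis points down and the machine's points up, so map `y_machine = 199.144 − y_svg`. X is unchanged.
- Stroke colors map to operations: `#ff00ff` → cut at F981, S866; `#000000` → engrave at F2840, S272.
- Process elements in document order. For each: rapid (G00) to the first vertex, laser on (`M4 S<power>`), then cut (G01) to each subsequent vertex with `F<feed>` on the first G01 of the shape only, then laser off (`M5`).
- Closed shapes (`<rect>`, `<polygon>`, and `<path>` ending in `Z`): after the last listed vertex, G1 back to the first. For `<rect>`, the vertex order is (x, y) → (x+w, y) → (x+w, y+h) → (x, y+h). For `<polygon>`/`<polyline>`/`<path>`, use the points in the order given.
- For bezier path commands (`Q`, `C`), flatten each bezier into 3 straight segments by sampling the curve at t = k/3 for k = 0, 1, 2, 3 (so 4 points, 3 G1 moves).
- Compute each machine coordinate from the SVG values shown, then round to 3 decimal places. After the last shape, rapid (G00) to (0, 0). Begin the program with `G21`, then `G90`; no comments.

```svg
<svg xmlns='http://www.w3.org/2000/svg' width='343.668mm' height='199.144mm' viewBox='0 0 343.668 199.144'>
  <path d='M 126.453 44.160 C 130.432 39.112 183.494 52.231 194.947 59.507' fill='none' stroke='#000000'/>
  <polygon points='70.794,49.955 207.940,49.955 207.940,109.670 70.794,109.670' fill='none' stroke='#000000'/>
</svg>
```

G21
G90
G00 X126.453 Y154.984
M4 S272
G01 X143.434 Y154.866 F2840
G01 X172.983 Y147.971
G01 X194.947 Y139.637
M5
G00 X70.794 Y149.189
M4 S272
G01 X207.940 Y149.189 F2840
G01 X207.940 Y89.474
G01 X70.794 Y89.474
G01 X70.794 Y149.189
M5
G00 X0.000 Y0.000

1 u = 1 mm; y_m = 199.144 − y.

[1] `<path>` cubic bezier, #000000→engrave S272 F2840: (126.453,154.984) → (143.434,154.866) → (172.983,147.971) → (194.947,139.637)

[2] `<polygon>` rectangle, #000000→engrave S272 F2840: (70.794,149.189) → (207.940,149.189) → (207.940,89.474) → (70.794,89.474) → (70.794,149.189) (closed)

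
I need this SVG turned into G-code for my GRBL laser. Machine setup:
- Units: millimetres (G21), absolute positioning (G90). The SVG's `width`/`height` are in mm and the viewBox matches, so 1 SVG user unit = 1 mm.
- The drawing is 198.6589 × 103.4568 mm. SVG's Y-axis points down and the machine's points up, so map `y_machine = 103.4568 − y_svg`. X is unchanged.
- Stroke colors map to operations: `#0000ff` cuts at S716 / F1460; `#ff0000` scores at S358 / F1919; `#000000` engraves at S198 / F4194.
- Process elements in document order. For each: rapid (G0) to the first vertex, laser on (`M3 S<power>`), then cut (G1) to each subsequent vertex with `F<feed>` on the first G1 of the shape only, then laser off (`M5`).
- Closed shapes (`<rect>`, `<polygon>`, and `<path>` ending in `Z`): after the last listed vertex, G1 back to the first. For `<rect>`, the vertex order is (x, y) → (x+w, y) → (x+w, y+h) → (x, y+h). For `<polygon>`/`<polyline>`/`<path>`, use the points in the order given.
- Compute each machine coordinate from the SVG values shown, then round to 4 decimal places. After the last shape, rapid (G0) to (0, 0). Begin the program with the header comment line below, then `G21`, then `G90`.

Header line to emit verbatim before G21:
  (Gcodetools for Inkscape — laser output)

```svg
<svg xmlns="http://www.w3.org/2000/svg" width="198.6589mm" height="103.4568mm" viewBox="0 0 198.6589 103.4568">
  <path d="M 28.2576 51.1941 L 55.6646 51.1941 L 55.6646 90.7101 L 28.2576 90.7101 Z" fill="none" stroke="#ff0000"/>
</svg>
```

(Gcodetools for Inkscape — laser output)
G21
G90
G0 X28.2576 Y52.2627
M3 S358
G1 X55.6646 Y52.2627 F1919
G1 X55.6646 Y12.7467
G1 X28.2576 Y12.7467
G1 X28.2576 Y52.2627
M5
G0 X0.0000 Y0.0000

1 u = 1 mm; y_m = 103.4568 − y.

[1] `<path>` rectangle, #ff0000→score S358 F1919: (28.2576,52.2627) → (55.6646,52.2627) → (55.6646,12.7467) → (28.2576,12.7467) → (28.2576,52.2627) (closed)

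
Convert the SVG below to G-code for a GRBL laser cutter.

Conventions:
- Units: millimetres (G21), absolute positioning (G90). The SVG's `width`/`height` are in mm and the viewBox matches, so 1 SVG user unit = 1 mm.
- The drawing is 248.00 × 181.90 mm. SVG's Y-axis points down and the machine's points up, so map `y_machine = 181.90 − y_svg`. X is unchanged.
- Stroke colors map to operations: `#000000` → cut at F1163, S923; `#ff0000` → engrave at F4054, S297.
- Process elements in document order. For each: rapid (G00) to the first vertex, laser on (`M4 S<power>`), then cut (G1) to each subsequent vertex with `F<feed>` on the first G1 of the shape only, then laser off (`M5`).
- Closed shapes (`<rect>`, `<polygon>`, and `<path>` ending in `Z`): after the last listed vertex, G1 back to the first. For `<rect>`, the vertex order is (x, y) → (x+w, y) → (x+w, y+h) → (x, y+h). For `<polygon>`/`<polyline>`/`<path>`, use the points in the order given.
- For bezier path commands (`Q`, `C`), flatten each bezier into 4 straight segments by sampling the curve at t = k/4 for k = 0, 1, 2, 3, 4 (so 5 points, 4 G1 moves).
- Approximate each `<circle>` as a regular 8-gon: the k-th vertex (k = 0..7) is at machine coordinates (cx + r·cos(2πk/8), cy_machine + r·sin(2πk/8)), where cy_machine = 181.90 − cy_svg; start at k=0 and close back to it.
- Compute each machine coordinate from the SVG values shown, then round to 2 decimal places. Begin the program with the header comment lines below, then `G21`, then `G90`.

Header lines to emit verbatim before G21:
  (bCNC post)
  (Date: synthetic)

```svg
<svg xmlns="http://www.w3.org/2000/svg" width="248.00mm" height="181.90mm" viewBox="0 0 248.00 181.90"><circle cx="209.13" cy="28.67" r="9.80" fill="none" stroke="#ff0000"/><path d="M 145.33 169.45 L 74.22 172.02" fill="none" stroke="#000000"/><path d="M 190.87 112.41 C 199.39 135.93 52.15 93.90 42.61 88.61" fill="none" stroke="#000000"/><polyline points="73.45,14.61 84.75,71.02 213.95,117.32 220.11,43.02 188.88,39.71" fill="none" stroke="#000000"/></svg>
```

(bCNC post)
(Date: synthetic)
G21
G90
G00 X218.93 Y153.23
M4 S297
G1 X216.06 Y160.16 F4054
G1 X209.13 Y163.03
G1 X202.20 Y160.16
G1 X199.33 Y153.23
G1 X202.20 Y146.30
G1 X209.13 Y143.43
G1 X216.06 Y146.30
G1 X218.93 Y153.23
M5
G00 X145.33 Y12.45
M4 S923
G1 X74.22 Y9.88 F1163
M5
G00 X190.87 Y69.49
M4 S923
G1 X172.64 Y62.54 F1163
G1 X123.51 Y70.59
G1 X71.00 Y84.03
G1 X42.61 Y93.29
M5
G00 X73.45 Y167.29
M4 S923
G1 X84.75 Y110.88 F1163
G1 X213.95 Y64.58
G1 X220.11 Y138.88
G1 X188.88 Y142.19
M5

viewBox `0 0 248.00 181.90` with mm width/height → 1 unit = 1 mm. Flip: y_m = 181.90 − y_svg.

**Shape 1** — `<circle>` circle, stroke `#ff0000` → engrave (S297, F4054). Machine vertices: (218.93,153.23) → (216.06,160.16) → (209.13,163.03) → (202.20,160.16) → (199.33,153.23) → (202.20,146.30) → (209.13,143.43) → (216.06,146.30) → (218.93,153.23). Closed: final G1 returns to the first vertex.

**Shape 2** — `<path>` line segment, stroke `#000000` → cut (S923, F1163). Machine vertices: (145.33,12.45) → (74.22,9.88). Open path.

**Shape 3** — `<path>` cubic bezier, stroke `#000000` → cut (S923, F1163). Control points (SVG): P0=(190.87,112.41), P1=(199.39,135.93), P2=(52.15,93.90), P3=(42.61,88.61); sampled at t=k/4. Machine vertices: (190.87,69.49) → (172.64,62.54) → (123.51,70.59) → (71.00,84.03) → (42.61,93.29). Open path.

**Shape 4** — `<polyline>` open polyline, stroke `#000000` → cut (S923, F1163). Machine vertices: (73.45,167.29) → (84.75,110.88) → (213.95,64.58) → (220.11,138.88) → (188.88,142.19). Open path.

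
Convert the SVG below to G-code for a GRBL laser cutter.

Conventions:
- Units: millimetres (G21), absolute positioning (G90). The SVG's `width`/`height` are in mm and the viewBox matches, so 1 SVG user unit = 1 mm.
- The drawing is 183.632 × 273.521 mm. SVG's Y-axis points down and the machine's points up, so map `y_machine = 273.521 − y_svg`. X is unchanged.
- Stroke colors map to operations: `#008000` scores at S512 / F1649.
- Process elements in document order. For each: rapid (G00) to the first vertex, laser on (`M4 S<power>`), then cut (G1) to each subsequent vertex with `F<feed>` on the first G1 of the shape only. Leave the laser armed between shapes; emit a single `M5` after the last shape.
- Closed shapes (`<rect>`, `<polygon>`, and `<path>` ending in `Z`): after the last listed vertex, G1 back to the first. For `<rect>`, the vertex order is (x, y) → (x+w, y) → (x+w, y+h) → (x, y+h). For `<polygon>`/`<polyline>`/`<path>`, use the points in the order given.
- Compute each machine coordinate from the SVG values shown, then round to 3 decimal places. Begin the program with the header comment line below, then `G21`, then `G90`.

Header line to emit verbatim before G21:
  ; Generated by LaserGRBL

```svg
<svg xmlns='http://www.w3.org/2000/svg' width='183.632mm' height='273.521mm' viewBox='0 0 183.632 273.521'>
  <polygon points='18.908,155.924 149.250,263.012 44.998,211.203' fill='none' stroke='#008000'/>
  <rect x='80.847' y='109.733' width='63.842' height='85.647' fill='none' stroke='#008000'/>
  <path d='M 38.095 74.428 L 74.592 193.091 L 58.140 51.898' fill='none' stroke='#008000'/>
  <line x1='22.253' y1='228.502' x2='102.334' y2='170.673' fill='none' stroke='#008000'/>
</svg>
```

; Generated by LaserGRBL
G21
G90
G00 X18.908 Y117.597
M4 S512
G1 X149.250 Y10.509 F1649
G1 X44.998 Y62.318
G1 X18.908 Y117.597
G00 X80.847 Y163.788
M4 S512
G1 X144.689 Y163.788 F1649
G1 X144.689 Y78.141
G1 X80.847 Y78.141
G1 X80.847 Y163.788
G00 X38.095 Y199.093
M4 S512
G1 X74.592 Y80.430 F1649
G1 X58.140 Y221.623
G00 X22.253 Y45.019
M4 S512
G1 X102.334 Y102.848 F1649
M5

1 u = 1 mm; y_m = 273.521 − y.

[1] `<polygon>` closed polygon, #008000→score S512 F1649: (18.908,117.597) → (149.250,10.509) → (44.998,62.318) → (18.908,117.597) (closed)

[2] `<rect>` rectangle, #008000→score S512 F1649: (80.847,163.788) → (144.689,163.788) → (144.689,78.141) → (80.847,78.141) → (80.847,163.788) (closed)

[3] `<path>` open polyline, #008000→score S512 F1649: (38.095,199.093) → (74.592,80.430) → (58.140,221.623)

[4] `<line>` line segment, #008000→score S512 F1649: (22.253,45.019) → (102.334,102.848)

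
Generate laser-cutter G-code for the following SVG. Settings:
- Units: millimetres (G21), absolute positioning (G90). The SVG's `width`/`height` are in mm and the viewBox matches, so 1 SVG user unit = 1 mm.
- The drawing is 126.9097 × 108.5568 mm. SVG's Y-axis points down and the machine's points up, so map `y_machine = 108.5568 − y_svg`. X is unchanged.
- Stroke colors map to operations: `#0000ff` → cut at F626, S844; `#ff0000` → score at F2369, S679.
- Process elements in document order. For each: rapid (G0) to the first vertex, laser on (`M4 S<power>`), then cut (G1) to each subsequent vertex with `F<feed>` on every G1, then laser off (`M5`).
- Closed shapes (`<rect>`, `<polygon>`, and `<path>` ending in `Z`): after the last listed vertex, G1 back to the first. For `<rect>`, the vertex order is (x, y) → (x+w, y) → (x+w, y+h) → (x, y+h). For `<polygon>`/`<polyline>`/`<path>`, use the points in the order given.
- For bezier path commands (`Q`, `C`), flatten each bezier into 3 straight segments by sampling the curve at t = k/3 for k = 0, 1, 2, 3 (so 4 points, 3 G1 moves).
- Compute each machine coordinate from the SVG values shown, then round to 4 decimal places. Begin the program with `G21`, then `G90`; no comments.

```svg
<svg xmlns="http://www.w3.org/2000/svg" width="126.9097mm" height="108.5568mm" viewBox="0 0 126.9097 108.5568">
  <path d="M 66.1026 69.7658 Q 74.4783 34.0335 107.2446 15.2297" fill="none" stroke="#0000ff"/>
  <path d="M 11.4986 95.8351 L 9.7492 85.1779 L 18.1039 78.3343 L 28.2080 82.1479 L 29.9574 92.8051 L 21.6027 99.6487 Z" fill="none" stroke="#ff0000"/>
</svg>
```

Since the viewBox matches the mm dimensions, user units are millimetres directly. The only transform is the Y-flip y_m = 108.5568 − y_svg.

Shape 1 is a quadratic bezier drawn with `<path>`. Its stroke #0000ff means cut at S844, F626. After flipping Y the toolpath is (66.1026,38.7910) → (74.3965,60.7316) → (88.1105,78.9103) → (107.2446,93.3271).

Shape 2 is a regular polygon drawn with `<path>`. Its stroke #ff0000 means score at S679, F2369. After flipping Y the toolpath is (11.4986,12.7217) → (9.7492,23.3789) → (18.1039,30.2225) → (28.2080,26.4089) → (29.9574,15.7517) → (21.6027,8.9081) → (11.4986,12.7217), returning to the start.

G21
G90
G0 X66.1026 Y38.7910
M4 S844
G1 X74.3965 Y60.7316 F626
G1 X88.1105 Y78.9103 F626
G1 X107.2446 Y93.3271 F626
M5
G0 X11.4986 Y12.7217
M4 S679
G1 X9.7492 Y23.3789 F2369
G1 X18.1039 Y30.2225 F2369
G1 X28.2080 Y26.4089 F2369
G1 X29.9574 Y15.7517 F2369
G1 X21.6027 Y8.9081 F2369
G1 X11.4986 Y12.7217 F2369
M5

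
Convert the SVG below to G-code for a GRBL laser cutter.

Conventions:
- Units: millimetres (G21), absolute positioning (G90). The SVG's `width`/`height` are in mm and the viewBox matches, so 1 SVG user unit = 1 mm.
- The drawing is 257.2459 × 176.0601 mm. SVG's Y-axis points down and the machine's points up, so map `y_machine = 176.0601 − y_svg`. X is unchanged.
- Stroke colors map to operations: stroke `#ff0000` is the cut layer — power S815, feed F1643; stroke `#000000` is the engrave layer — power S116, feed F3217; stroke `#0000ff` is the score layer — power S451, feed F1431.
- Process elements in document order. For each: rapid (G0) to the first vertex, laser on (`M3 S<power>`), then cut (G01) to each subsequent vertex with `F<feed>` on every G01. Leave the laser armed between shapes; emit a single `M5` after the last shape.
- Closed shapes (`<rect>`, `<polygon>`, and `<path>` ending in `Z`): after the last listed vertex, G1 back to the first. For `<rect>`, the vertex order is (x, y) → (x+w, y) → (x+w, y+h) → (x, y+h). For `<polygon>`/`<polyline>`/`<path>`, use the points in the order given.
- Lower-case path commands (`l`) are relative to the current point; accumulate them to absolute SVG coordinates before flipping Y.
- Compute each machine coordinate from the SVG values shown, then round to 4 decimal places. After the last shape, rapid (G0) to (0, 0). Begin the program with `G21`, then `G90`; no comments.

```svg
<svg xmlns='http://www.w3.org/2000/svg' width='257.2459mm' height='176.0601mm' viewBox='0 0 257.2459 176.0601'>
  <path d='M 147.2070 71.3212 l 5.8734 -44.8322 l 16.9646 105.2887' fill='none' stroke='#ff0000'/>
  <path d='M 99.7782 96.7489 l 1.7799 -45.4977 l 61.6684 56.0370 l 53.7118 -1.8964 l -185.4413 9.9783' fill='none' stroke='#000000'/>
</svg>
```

G21
G90
G0 X147.2070 Y104.7389
M3 S815
G01 X153.0804 Y149.5711 F1643
G01 X170.0450 Y44.2824 F1643
G0 X99.7782 Y79.3112
M3 S116
G01 X101.5581 Y124.8089 F3217
G01 X163.2265 Y68.7719 F3217
G01 X216.9383 Y70.6683 F3217
G01 X31.4970 Y60.6900 F3217
M5
G0 X0.0000 Y0.0000

1 u = 1 mm; y_m = 176.0601 − y.

[1] `<path>` open polyline, #ff0000→cut S815 F1643: (147.2070,104.7389) → (153.0804,149.5711) → (170.0450,44.2824)

[2] `<path>` open polyline, #000000→engrave S116 F3217: (99.7782,79.3112) → (101.5581,124.8089) → (163.2265,68.7719) → (216.9383,70.6683) → (31.4970,60.6900)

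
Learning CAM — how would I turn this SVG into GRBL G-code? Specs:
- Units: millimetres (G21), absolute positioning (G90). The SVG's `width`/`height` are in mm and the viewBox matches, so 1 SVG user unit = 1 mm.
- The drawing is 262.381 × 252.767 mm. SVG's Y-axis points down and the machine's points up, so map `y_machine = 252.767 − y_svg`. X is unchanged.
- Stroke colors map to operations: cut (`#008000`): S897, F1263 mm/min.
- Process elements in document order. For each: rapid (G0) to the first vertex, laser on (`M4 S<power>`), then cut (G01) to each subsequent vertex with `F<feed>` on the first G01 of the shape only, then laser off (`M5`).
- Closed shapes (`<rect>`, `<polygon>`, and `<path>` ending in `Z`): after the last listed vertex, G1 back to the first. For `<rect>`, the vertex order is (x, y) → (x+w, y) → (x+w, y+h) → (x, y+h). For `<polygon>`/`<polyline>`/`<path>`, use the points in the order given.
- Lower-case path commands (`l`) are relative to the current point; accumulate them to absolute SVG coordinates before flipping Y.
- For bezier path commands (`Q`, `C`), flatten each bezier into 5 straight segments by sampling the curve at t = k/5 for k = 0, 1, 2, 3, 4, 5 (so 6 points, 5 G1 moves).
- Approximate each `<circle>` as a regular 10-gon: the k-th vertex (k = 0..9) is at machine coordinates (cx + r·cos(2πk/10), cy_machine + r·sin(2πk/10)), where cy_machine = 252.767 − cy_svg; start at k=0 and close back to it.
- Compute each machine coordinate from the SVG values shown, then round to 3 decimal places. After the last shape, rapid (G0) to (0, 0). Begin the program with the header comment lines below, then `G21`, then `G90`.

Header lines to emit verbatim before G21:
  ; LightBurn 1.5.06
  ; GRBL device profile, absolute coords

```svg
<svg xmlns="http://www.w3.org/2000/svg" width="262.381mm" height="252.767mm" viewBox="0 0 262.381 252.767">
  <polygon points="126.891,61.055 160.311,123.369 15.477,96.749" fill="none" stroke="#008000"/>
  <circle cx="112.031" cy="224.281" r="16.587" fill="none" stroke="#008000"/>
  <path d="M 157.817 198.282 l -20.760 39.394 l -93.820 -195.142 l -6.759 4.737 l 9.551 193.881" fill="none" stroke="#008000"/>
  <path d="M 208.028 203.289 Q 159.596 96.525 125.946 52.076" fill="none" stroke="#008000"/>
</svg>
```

; LightBurn 1.5.06
; GRBL device profile, absolute coords
G21
G90
G0 X126.891 Y191.712
M4 S897
G01 X160.311 Y129.398 F1263
G01 X15.477 Y156.018
G01 X126.891 Y191.712
M5
G0 X128.618 Y28.486
M4 S897
G01 X125.450 Y38.236 F1263
G01 X117.157 Y44.261
G01 X106.905 Y44.261
G01 X98.612 Y38.236
G01 X95.444 Y28.486
G01 X98.612 Y18.736
G01 X106.905 Y12.711
G01 X117.157 Y12.711
G01 X125.450 Y18.736
G01 X128.618 Y28.486
M5
G0 X157.817 Y54.485
M4 S897
G01 X137.057 Y15.091 F1263
G01 X43.237 Y210.233
G01 X36.478 Y205.496
G01 X46.029 Y11.615
M5
G0 X208.028 Y49.478
M4 S897
G01 X189.246 Y89.691 F1263
G01 X171.648 Y124.919
G01 X155.231 Y155.161
G01 X139.997 Y180.419
G01 X125.946 Y200.691
M5
G0 X0.000 Y0.000

Since the viewBox matches the mm dimensions, user units are millimetres directly. The only transform is the Y-flip y_m = 252.767 − y_svg.

Shape 1 is a closed polygon drawn with `<polygon>`. Its stroke #008000 means cut at S897, F1263. After flipping Y the toolpath is (126.891,191.712) → (160.311,129.398) → (15.477,156.018) → (126.891,191.712), returning to the start.

Shape 2 is a circle drawn with `<circle>`. Its stroke #008000 means cut at S897, F1263. After flipping Y the toolpath is (128.618,28.486) → (125.450,38.236) → (117.157,44.261) → (106.905,44.261) → (98.612,38.236) → (95.444,28.486) → (98.612,18.736) → (106.905,12.711) → (117.157,12.711) → (125.450,18.736) → (128.618,28.486), returning to the start.

Shape 3 is a open polyline drawn with `<path>`. Its stroke #008000 means cut at S897, F1263. After flipping Y the toolpath is (157.817,54.485) → (137.057,15.091) → (43.237,210.233) → (36.478,205.496) → (46.029,11.615).

Shape 4 is a quadratic bezier drawn with `<path>`. Its stroke #008000 means cut at S897, F1263. After flipping Y the toolpath is (208.028,49.478) → (189.246,89.691) → (171.648,124.919) → (155.231,155.161) → (139.997,180.419) → (125.946,200.691).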